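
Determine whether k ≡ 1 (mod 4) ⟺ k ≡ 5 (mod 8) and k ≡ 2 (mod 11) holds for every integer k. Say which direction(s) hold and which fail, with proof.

(⇒) This fails: k = 1 gives 1 ≡ 1 (mod 4) but 1 ≡ 1 (mod 8), so the conjunction on the right does not hold.

(⇐) Conversely, if k ≡ 5 (mod 8) and k ≡ 2 (mod 11), then by the Chinese remainder theorem k ≡ 13 (mod 88). Since 13 ≡ 1 (mod 4) and 4 ∣ 88, we get k ≡ 1 (mod 4).

(⇒) fails; (⇐) holds.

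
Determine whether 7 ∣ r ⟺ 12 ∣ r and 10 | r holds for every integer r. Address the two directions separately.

Neither implication holds.

Forward direction. This fails: take r = 7. Certainly 7 ∣ 7, but 12 ∤ 7.

Converse. This fails: take r = 60. Both 12 ∣ 60 and 10 ∣ 60, yet 60 is not a multiple of 7 (since 60 = 8·7 + 4), so 7 ∤ 60.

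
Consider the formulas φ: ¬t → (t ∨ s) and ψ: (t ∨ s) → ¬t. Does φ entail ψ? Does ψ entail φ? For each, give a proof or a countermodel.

Neither direction holds.

(⟹) This fails. Under s = F, t = T, the left side is true but the right side is false.

(⟸) This fails. Under s = F, t = F, the left side is false but the right side is true.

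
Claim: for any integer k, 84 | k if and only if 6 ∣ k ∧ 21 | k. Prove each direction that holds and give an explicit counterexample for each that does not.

Only the forward direction holds.

(←) This fails: take k = 42. Both 6 ∣ 42 and 21 ∣ 42, yet 42 is not a multiple of 84 (since 42 = 0·84 + 42), so 84 ∤ 42.

(→) If 84 ∣ k, write k = 84q. Since 84 = 14·6, k = 6·(14q), so 6 ∣ k; and since 84 = 4·21, k = 21·(4q), so 21 ∣ k.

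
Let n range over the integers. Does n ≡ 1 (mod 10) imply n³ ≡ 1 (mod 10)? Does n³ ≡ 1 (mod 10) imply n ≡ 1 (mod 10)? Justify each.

Both implications hold.

[⇒] Suppose n ≡ 1 (mod 10). Write n = 10j + 1. Then (10j + 1)³ = 1000j³ + 300j² + 30j + 1 = 10(100j³ + 30j² + 3j) + 1, so n³ ≡ 1 (mod 10).

[⇐] Conversely, suppose n³ ≡ 1 (mod 10). The only residue r in {0, …, 9} with r³ ≡ 1 (mod 10) is r = 1, so n ≡ 1 (mod 10).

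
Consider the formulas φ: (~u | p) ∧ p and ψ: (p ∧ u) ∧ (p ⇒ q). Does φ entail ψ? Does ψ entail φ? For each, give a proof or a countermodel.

Not equivalent: only (⇐) holds.

[⇐] Assume the antecedent. If q is true, the antecedent forces (q = T, p = T, u = T), and (~u | p) ∧ p holds there. If q is false, the antecedent cannot hold. Either way (~u | p) ∧ p holds.

[⇒] This fails. Under q = F, p = T, u = F, the left side is true but the right side is false.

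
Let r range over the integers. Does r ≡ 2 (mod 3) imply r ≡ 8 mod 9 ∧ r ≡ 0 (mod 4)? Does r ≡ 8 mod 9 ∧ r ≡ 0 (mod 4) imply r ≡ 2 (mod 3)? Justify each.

[⇐] If r ≡ 8 (mod 9) and r ≡ 0 (mod 4), then by the Chinese remainder theorem r ≡ 8 (mod 36). Since 8 ≡ 2 (mod 3) and 3 ∣ 36, we get r ≡ 2 (mod 3).

[⇒] This fails: r = 32 gives 32 ≡ 2 (mod 3) but 32 ≡ 5 (mod 9), so the conjunction on the right does not hold.

Only the converse holds.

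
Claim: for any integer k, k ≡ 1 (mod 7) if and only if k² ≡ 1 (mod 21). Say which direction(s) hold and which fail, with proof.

Forward direction. This fails: take k = 15. Then 15 ≡ 1 (mod 7), but 15² = 225 ≡ 15 (mod 21), not 1.

Converse. This fails: take k = 13. Then 13² = 169 ≡ 1 (mod 21), yet 13 ≡ 6 (mod 7), not 1.

Neither implication holds.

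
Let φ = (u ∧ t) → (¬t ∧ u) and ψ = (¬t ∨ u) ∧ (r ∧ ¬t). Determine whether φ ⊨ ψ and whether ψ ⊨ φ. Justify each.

Only the converse holds.

(⟹) This fails. Under u = F, r = F, t = F, the left side is true but the right side is false.

(⟸) Assume the antecedent. If u is true, the antecedent forces (u = T, r = T, t = F), and (u ∧ t) → (¬t ∧ u) holds there. If u is false, (u ∧ t) → (¬t ∧ u) reduces to true regardless of the other variables. Either way (u ∧ t) → (¬t ∧ u) holds.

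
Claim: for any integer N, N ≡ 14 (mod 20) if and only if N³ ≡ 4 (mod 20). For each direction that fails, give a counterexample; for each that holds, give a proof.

Converse. This fails: take N = 4. Then 4³ = 64 ≡ 4 (mod 20), yet 4 ≡ 4 (mod 20), not 14.

Forward direction. Suppose N ≡ 14 (mod 20). Write N = 20j + 14. Then (20j + 14)³ = 8000j³ + 16800j² + 11760j + 2744 = 20(400j³ + 840j² + 588j + 137) + 4, so N³ ≡ 4 (mod 20).

(⇒) holds; (⇐) fails.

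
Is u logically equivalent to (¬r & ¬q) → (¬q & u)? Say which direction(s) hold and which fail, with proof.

Forward direction. Assume the antecedent. If u is true, (¬r & ¬q) → (¬q & u) reduces to true regardless of the other variables. If u is false, the antecedent cannot hold. Either way (¬r & ¬q) → (¬q & u) holds.

Converse. This fails. Under u = F, q = T, r = F, the left side is false but the right side is true.

Not equivalent: only (⇒) holds.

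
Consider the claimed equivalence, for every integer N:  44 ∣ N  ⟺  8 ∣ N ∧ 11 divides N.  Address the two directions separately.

Converse. Suppose 8 ∣ N and 11 ∣ N. Any common multiple of 8 and 11 is a multiple of their lcm; here gcd(8, 11) = 1, so lcm(8, 11) = 8·11 = 88, so 88 ∣ N. Since 44 ∣ 88, it follows that 44 ∣ N.

Forward direction. This fails: take N = 44. Certainly 44 ∣ 44, but 8 ∤ 44.

The forward direction fails; the converse holds.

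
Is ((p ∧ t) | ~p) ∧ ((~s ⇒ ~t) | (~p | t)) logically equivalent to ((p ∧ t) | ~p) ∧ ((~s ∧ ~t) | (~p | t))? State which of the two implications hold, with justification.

(⇒) Assume the antecedent. If p is true, the antecedent forces (p = T, s = F, t = T) or (p = T, s = T, t = T), and the consequent holds there. If p is false, the consequent reduces to true regardless of the other variables. Either way the consequent holds.

(⇐) Assume the antecedent. If p is true, the antecedent forces (p = T, s = F, t = T) or (p = T, s = T, t = T), and the consequent holds there. If p is false, the consequent reduces to true regardless of the other variables. Either way the consequent holds.

The biconditional holds.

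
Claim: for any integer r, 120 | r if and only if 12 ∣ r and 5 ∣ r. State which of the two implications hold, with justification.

(⇒) holds; (⇐) fails.

Converse. This fails: take r = 60. Both 12 ∣ 60 and 5 ∣ 60, yet 60 is not a multiple of 120 (since 60 = 0·120 + 60), so 120 ∤ 60.

Forward direction. If 120 ∣ r, write r = 120q. Since 120 = 10·12, r = 12·(10q), so 12 ∣ r; and since 120 = 24·5, r = 5·(24q), so 5 ∣ r.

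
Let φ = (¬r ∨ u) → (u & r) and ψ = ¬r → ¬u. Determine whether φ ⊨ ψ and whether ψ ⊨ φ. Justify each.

Not equivalent: only (⇒) holds.

(⟹) Assume the antecedent. If r is true, ¬r → ¬u reduces to true regardless of the other variables. If r is false, the antecedent cannot hold. Either way ¬r → ¬u holds.

(⟸) This fails. Under r = F, u = F, the left side is false but the right side is true.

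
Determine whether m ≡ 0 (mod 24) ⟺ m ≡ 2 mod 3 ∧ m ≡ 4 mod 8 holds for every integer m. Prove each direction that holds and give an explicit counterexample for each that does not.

(⇒) fails and (⇐) fails.

[⇒] This fails: m = 0 gives 0 ≡ 0 (mod 24) but 0 ≡ 0 (mod 3), so the conjunction on the right does not hold.

[⇐] This fails: m = 20 satisfies both congruences on the right (20 ≡ 2 mod 3 and 20 ≡ 4 mod 8) yet 20 ≡ 20 (mod 24), not 0.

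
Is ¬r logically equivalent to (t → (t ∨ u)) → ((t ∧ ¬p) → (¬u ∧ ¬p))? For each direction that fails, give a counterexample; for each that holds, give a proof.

Neither implication holds.

[⇒] This fails. Under u = T, r = F, p = F, t = T, the left side is true but the right side is false.

[⇐] This fails. Under u = F, r = T, p = F, t = F, the left side is false but the right side is true.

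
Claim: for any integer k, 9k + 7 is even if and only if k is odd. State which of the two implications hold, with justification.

(→) Suppose 9k + 7 is even. Since 9 is odd, 9k and k have the same parity, so 9k + 7 ≡ k + 7 (mod 2). As 7 is odd, 9k + 7 is even exactly when k is odd. Thus k is odd.

(←) Conversely, suppose k is odd; write k = 2j + 1. Then 9k + 7 = 9·(2j + 1) + 7 = 2·9j + 16, which is even.

Both directions hold.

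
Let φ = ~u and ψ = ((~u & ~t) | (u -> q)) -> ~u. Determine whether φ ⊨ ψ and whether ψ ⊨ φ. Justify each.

Only the forward direction holds.

(⇐) This fails. Under u = T, q = F, t = F, the left side is false but the right side is true.

(⇒) Assume the antecedent. If u is true, the antecedent cannot hold. If u is false, ((~u & ~t) | (u -> q)) -> ~u reduces to true regardless of the other variables. Either way ((~u & ~t) | (u -> q)) -> ~u holds.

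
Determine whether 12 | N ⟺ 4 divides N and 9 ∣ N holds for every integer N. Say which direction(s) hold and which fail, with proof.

Forward direction. This fails: take N = 12. Certainly 12 ∣ 12, but 9 ∤ 12.

Converse. Suppose 4 ∣ N and 9 ∣ N. Any common multiple of 4 and 9 is a multiple of their lcm; here gcd(4, 9) = 1, so lcm(4, 9) = 4·9 = 36, so 36 ∣ N. Since 12 ∣ 36, it follows that 12 ∣ N.

Only the converse holds.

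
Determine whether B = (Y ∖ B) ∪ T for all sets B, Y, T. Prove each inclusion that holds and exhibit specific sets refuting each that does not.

Both inclusions fail.

(⟹) This inclusion fails. Take B = {1}, Y = ∅, T = ∅; then 1 ∈ B but 1 ∉ (Y ∖ B) ∪ T.

(⟸) This inclusion fails. Take B = ∅, Y = {1}, T = ∅; then 1 ∈ (Y ∖ B) ∪ T but 1 ∉ B.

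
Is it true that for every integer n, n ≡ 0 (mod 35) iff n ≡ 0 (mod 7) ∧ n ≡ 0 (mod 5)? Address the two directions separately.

(⇐) If n ≡ 0 (mod 7) and n ≡ 0 (mod 5), then by the Chinese remainder theorem n ≡ 0 (mod 35). This is exactly n ≡ 0 (mod 35).

(⇒) Suppose n ≡ 0 (mod 35); write n = 35j + 0. Since 7 ∣ 35, reducing mod 7 gives n ≡ 0 (mod 7); since 5 ∣ 35, reducing mod 5 gives n ≡ 0 (mod 5).

The biconditional holds.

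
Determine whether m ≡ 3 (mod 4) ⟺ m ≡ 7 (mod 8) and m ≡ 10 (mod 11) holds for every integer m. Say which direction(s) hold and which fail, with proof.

The forward direction fails; the converse holds.

Forward direction. This fails: m = 3 gives 3 ≡ 3 (mod 4) but 3 ≡ 3 (mod 8), so the conjunction on the right does not hold.

Converse. If m ≡ 7 (mod 8) and m ≡ 10 (mod 11), then by the Chinese remainder theorem m ≡ 87 (mod 88). Since 87 ≡ 3 (mod 4) and 4 ∣ 88, we get m ≡ 3 (mod 4).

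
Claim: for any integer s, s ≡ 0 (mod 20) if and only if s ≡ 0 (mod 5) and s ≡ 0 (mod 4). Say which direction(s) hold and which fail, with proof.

Both implications hold.

(⇒) Suppose s ≡ 0 (mod 20); write s = 20j + 0. Since 5 ∣ 20, reducing mod 5 gives s ≡ 0 (mod 5); since 4 ∣ 20, reducing mod 4 gives s ≡ 0 (mod 4).

(⇐) Conversely, if s ≡ 0 (mod 5) and s ≡ 0 (mod 4), then by the Chinese remainder theorem s ≡ 0 (mod 20). This is exactly s ≡ 0 (mod 20).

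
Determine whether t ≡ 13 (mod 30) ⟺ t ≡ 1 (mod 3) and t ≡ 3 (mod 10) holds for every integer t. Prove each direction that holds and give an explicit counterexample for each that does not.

Forward direction. Suppose t ≡ 13 (mod 30); write t = 30j + 13. Since 3 ∣ 30, reducing mod 3 gives t ≡ 13 ≡ 1 (mod 3); since 10 ∣ 30, reducing mod 10 gives t ≡ 13 ≡ 3 (mod 10).

Converse. If t ≡ 1 (mod 3) and t ≡ 3 (mod 10), then by the Chinese remainder theorem t ≡ 13 (mod 30). This is exactly t ≡ 13 (mod 30).

The biconditional holds.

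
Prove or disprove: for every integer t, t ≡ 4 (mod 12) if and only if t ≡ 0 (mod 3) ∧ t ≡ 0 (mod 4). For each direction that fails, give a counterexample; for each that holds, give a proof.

Neither direction holds.

(⟹) This fails: t = 4 gives 4 ≡ 4 (mod 12) but 4 ≡ 1 (mod 3), so the conjunction on the right does not hold.

(⟸) This fails: t = 0 satisfies both congruences on the right (0 ≡ 0 mod 3 and 0 ≡ 0 mod 4) yet 0 ≡ 0 (mod 12), not 4.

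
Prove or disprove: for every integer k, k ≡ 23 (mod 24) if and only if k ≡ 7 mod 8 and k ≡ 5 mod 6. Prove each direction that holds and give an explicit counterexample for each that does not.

[⇐] If k ≡ 7 (mod 8) and k ≡ 5 (mod 6), then by the Chinese remainder theorem k ≡ 23 (mod 24). This is exactly k ≡ 23 (mod 24).

[⇒] Suppose k ≡ 23 (mod 24); write k = 24j + 23. Since 8 ∣ 24, reducing mod 8 gives k ≡ 23 ≡ 7 (mod 8); since 6 ∣ 24, reducing mod 6 gives k ≡ 23 ≡ 5 (mod 6).

The biconditional holds.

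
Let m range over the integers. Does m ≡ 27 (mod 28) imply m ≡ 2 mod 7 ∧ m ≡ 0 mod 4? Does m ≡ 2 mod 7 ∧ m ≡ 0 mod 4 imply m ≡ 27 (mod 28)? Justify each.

Neither implication holds.

(⇒) This fails: m = 27 gives 27 ≡ 27 (mod 28) but 27 ≡ 6 (mod 7), so the conjunction on the right does not hold.

(⇐) This fails: m = 16 satisfies both congruences on the right (16 ≡ 2 mod 7 and 16 ≡ 0 mod 4) yet 16 ≡ 16 (mod 28), not 27.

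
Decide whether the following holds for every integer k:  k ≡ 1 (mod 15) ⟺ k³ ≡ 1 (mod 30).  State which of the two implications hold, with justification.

Not equivalent: only (⇐) holds.

Forward direction. This fails: take k = 16. Then 16 ≡ 1 (mod 15), but 16³ = 4096 ≡ 16 (mod 30), not 1.

Converse. The residues r modulo 30 with r³ ≡ 1 (mod 30) are exactly {1}, and each is ≡ 1 (mod 15).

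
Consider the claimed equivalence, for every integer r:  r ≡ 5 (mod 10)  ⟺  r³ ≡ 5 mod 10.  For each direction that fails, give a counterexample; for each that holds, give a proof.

(⟹) Suppose r ≡ 5 (mod 10). Write r = 10j + 5. Then (10j + 5)³ = 1000j³ + 1500j² + 750j + 125 = 10(100j³ + 150j² + 75j + 12) + 5, so r³ ≡ 5 (mod 10).

(⟸) Conversely, suppose r³ ≡ 5 (mod 10). The only residue r in {0, …, 9} with r³ ≡ 5 (mod 10) is r = 5, so r ≡ 5 (mod 10).

Both directions hold.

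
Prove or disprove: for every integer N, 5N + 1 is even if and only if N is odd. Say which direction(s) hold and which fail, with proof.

Equivalent; both directions hold.

(⟹) Suppose 5N + 1 is even. Since 5 is odd, 5N and N have the same parity, so 5N + 1 ≡ N + 1 (mod 2). As 1 is odd, 5N + 1 is even exactly when N is odd. Thus N is odd.

(⟸) Conversely, suppose N is odd; write N = 2j + 1. Then 5N + 1 = 5·(2j + 1) + 1 = 2·5j + 6, which is even.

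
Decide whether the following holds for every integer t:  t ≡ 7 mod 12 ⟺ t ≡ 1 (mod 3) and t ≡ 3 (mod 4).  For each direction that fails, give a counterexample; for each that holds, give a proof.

Both implications hold.

(⟹) Suppose t ≡ 7 (mod 12); write t = 12j + 7. Since 3 ∣ 12, reducing mod 3 gives t ≡ 7 ≡ 1 (mod 3); since 4 ∣ 12, reducing mod 4 gives t ≡ 7 ≡ 3 (mod 4).

(⟸) Conversely, if t ≡ 1 (mod 3) and t ≡ 3 (mod 4), then by the Chinese remainder theorem t ≡ 7 (mod 12). This is exactly t ≡ 7 (mod 12).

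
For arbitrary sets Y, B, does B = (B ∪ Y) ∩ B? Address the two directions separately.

Both inclusions hold; the sets are equal.

(⊇) Let x ∈ (B ∪ Y) ∩ B. Then either x ∈ B and x ∉ Y; or x ∈ Y ∩ B. In each case x ∈ B, so (B ∪ Y) ∩ B ⊆ B.

(⊆) Let x ∈ B. Then either x ∈ B and x ∉ Y; or x ∈ Y ∩ B. In each case x ∈ (B ∪ Y) ∩ B, so B ⊆ (B ∪ Y) ∩ B.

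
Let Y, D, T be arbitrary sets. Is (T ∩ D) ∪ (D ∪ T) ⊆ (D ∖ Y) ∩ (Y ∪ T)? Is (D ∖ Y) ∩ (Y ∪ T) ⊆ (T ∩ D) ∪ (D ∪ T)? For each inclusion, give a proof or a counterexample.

(⊇) Let x ∈ (D ∖ Y) ∩ (Y ∪ T). Then x ∈ D ∩ T and x ∉ Y, from which x ∈ (T ∩ D) ∪ (D ∪ T).

(⊆) This inclusion fails. Take Y = ∅, D = {1}, T = ∅; then 1 ∈ (T ∩ D) ∪ (D ∪ T) but 1 ∉ (D ∖ Y) ∩ (Y ∪ T).

(⊆) fails; (⊇) holds.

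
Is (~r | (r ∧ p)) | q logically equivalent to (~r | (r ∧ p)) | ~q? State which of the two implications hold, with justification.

Forward direction. This fails. Under q = T, p = F, r = T, the left side is true but the right side is false.

Converse. This fails. Under q = F, p = F, r = T, the left side is false but the right side is true.

Both directions fail.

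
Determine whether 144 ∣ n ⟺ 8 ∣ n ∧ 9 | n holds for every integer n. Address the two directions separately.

The forward direction holds; the converse fails.

Forward direction. If 144 ∣ n, write n = 144q. Since 144 = 18·8, n = 8·(18q), so 8 ∣ n; and since 144 = 16·9, n = 9·(16q), so 9 ∣ n.

Converse. This fails: take n = 72. Both 8 ∣ 72 and 9 ∣ 72, yet 72 is not a multiple of 144 (since 72 = 0·144 + 72), so 144 ∤ 72.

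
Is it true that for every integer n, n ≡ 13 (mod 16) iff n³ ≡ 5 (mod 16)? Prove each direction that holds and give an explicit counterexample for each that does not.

[⇒] Suppose n ≡ 13 (mod 16). Write n = 16j + 13. Then (16j + 13)³ = 4096j³ + 9984j² + 8112j + 2197 = 16(256j³ + 624j² + 507j + 137) + 5, so n³ ≡ 5 (mod 16).

[⇐] Conversely, suppose n³ ≡ 5 (mod 16). The only residue r in {0, …, 15} with r³ ≡ 5 (mod 16) is r = 13, so n ≡ 13 (mod 16).

The biconditional holds.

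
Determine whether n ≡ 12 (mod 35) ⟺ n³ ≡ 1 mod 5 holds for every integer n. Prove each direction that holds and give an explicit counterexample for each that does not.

Neither implication holds.

(→) This fails: take n = 12. Then 12 ≡ 12 (mod 35), but 12³ = 1728 ≡ 3 (mod 5), not 1.

(←) This fails: take n = 1. Then 1³ = 1 ≡ 1 (mod 5), yet 1 ≡ 1 (mod 35), not 12.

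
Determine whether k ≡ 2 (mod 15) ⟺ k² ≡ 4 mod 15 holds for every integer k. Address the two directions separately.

[⇒] Suppose k ≡ 2 (mod 15). Write k = 15j + 2. Then (15j + 2)² = 225j² + 60j + 4 = 15(15j² + 4j) + 4, so k² ≡ 4 (mod 15).

[⇐] This fails: take k = 7. Then 7² = 49 ≡ 4 (mod 15), yet 7 ≡ 7 (mod 15), not 2.

The forward direction holds; the converse fails.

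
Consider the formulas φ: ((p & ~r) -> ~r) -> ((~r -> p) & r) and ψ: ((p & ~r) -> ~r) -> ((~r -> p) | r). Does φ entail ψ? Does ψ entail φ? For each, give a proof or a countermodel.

(⟹) Assume the antecedent. If r is true, the consequent reduces to true regardless of the other variables. If r is false, the antecedent cannot hold. Either way the consequent holds.

(⟸) This fails. Under r = F, p = T, the left side is false but the right side is true.

Only the forward implication holds.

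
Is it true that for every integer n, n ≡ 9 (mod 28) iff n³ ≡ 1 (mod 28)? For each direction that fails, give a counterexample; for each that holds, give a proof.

Not equivalent: only (⇒) holds.

(⟹) Suppose n ≡ 9 (mod 28). Write n = 28j + 9. Then (28j + 9)³ = 21952j³ + 21168j² + 6804j + 729 = 28(784j³ + 756j² + 243j + 26) + 1, so n³ ≡ 1 (mod 28).

(⟸) This fails: take n = 1. Then 1³ = 1 ≡ 1 (mod 28), yet 1 ≡ 1 (mod 28), not 9.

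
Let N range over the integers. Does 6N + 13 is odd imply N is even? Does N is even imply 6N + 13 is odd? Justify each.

Not equivalent: only (⇐) holds.

[⇒] This fails: take N = 3. Then 6N + 13 = 31, which is odd, yet N = 3 is odd, not even.

[⇐] Suppose N is even. Since 6 is even, 6N is even for every N, so 6N + 13 has the same parity as 13, which is odd. Hence 6N + 13 is odd.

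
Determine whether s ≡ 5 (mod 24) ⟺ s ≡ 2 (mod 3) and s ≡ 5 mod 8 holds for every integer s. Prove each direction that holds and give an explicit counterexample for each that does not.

Both directions hold.

(⇒) Suppose s ≡ 5 (mod 24); write s = 24j + 5. Since 3 ∣ 24, reducing mod 3 gives s ≡ 5 ≡ 2 (mod 3); since 8 ∣ 24, reducing mod 8 gives s ≡ 5 (mod 8).

(⇐) Conversely, if s ≡ 2 (mod 3) and s ≡ 5 (mod 8), then by the Chinese remainder theorem s ≡ 5 (mod 24). This is exactly s ≡ 5 (mod 24).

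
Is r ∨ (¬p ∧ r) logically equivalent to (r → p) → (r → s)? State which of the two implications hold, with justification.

Neither implication holds.

(⟹) This fails. Under p = T, s = F, r = T, the left side is true but the right side is false.

(⟸) This fails. Under p = F, s = F, r = F, the left side is false but the right side is true.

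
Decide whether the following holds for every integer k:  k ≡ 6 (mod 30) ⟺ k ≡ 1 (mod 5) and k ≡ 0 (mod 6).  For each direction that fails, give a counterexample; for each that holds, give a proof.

Forward direction. Suppose k ≡ 6 (mod 30); write k = 30j + 6. Since 5 ∣ 30, reducing mod 5 gives k ≡ 6 ≡ 1 (mod 5); since 6 ∣ 30, reducing mod 6 gives k ≡ 6 ≡ 0 (mod 6).

Converse. If k ≡ 1 (mod 5) and k ≡ 0 (mod 6), then by the Chinese remainder theorem k ≡ 6 (mod 30). This is exactly k ≡ 6 (mod 30).

Both implications hold.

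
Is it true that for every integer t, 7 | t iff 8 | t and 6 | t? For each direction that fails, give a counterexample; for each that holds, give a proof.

[⇒] This fails: take t = 7. Certainly 7 ∣ 7, but 8 ∤ 7.

[⇐] This fails: take t = 24. Both 8 ∣ 24 and 6 ∣ 24, yet 24 is not a multiple of 7 (since 24 = 3·7 + 3), so 7 ∤ 24.

Neither implication holds.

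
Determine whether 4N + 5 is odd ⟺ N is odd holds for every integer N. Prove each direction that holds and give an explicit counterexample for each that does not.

(⇒) This fails: take N = 4. Then 4N + 5 = 21, which is odd, yet N = 4 is even, not odd.

(⇐) Suppose N is odd. Since 4 is even, 4N is even for every N, so 4N + 5 has the same parity as 5, which is odd. Hence 4N + 5 is odd.

The forward direction fails; the converse holds.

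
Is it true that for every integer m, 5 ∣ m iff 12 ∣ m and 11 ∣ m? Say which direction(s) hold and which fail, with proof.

(⇒) fails and (⇐) fails.

Forward direction. This fails: take m = 5. Certainly 5 ∣ 5, but 12 ∤ 5.

Converse. This fails: take m = 132. Both 12 ∣ 132 and 11 ∣ 132, yet 132 is not a multiple of 5 (since 132 = 26·5 + 2), so 5 ∤ 132.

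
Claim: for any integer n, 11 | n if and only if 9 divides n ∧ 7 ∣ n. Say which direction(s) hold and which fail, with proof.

Neither direction holds.

Forward direction. This fails: take n = 11. Certainly 11 ∣ 11, but 9 ∤ 11.

Converse. This fails: take n = 63. Both 9 ∣ 63 and 7 ∣ 63, yet 63 is not a multiple of 11 (since 63 = 5·11 + 8), so 11 ∤ 63.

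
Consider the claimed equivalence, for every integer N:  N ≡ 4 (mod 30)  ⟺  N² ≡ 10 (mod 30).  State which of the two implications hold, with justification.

(⇒) This fails: take N = 4. Then 4 ≡ 4 (mod 30), but 4² = 16 ≡ 16 (mod 30), not 10.

(⇐) This fails: take N = 10. Then 10² = 100 ≡ 10 (mod 30), yet 10 ≡ 10 (mod 30), not 4.

(⇒) fails and (⇐) fails.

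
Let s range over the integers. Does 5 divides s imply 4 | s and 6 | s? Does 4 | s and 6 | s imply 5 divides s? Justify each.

Neither implication holds.

(→) This fails: take s = 5. Certainly 5 ∣ 5, but 4 ∤ 5.

(←) This fails: take s = 12. Both 4 ∣ 12 and 6 ∣ 12, yet 12 is not a multiple of 5 (since 12 = 2·5 + 2), so 5 ∤ 12.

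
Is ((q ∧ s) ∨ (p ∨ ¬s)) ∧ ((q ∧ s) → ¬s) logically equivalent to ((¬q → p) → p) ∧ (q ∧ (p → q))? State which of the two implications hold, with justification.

(⇒) This fails. Under p = F, s = F, q = F, the left side is true but the right side is false.

(⇐) This fails. Under p = T, s = T, q = T, the left side is false but the right side is true.

Neither implication holds.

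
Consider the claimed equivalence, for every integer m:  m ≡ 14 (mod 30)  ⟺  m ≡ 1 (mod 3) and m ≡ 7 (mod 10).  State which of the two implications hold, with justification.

Forward direction. This fails: m = 14 gives 14 ≡ 14 (mod 30) but 14 ≡ 2 (mod 3), so the conjunction on the right does not hold.

Converse. This fails: m = 7 satisfies both congruences on the right (7 ≡ 1 mod 3 and 7 ≡ 7 mod 10) yet 7 ≡ 7 (mod 30), not 14.

Both directions fail.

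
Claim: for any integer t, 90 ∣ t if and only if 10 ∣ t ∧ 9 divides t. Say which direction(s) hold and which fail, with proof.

Equivalent; both directions hold.

(⟹) If 90 ∣ t, write t = 90q. Since 90 = 9·10, t = 10·(9q), so 10 ∣ t; and since 90 = 10·9, t = 9·(10q), so 9 ∣ t.

(⟸) Suppose 10 ∣ t and 9 ∣ t. Any common multiple of 10 and 9 is a multiple of their lcm; here gcd(10, 9) = 1, so lcm(10, 9) = 10·9 = 90, so 90 ∣ t.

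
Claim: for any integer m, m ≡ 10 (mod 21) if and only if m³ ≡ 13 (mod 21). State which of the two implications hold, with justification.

(⇒) holds; (⇐) fails.

(⇒) Suppose m ≡ 10 (mod 21). Write m = 21j + 10. Then (21j + 10)³ = 9261j³ + 13230j² + 6300j + 1000 = 21(441j³ + 630j² + 300j + 47) + 13, so m³ ≡ 13 (mod 21).

(⇐) This fails: take m = 13. Then 13³ = 2197 ≡ 13 (mod 21), yet 13 ≡ 13 (mod 21), not 10.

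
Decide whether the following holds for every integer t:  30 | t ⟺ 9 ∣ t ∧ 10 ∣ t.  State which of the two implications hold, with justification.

(⟹) This fails: take t = 30. Certainly 30 ∣ 30, but 9 ∤ 30.

(⟸) Suppose 9 ∣ t and 10 ∣ t. Any common multiple of 9 and 10 is a multiple of their lcm; here gcd(9, 10) = 1, so lcm(9, 10) = 9·10 = 90, so 90 ∣ t. Since 30 ∣ 90, it follows that 30 ∣ t.

Only the converse holds.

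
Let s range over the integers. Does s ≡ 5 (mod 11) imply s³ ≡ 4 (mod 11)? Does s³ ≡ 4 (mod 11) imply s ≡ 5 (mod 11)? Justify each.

Forward direction. Suppose s ≡ 5 (mod 11). Write s = 11j + 5. Then (11j + 5)³ = 1331j³ + 1815j² + 825j + 125 = 11(121j³ + 165j² + 75j + 11) + 4, so s³ ≡ 4 (mod 11).

Converse. Suppose s³ ≡ 4 (mod 11). The only residue r in {0, …, 10} with r³ ≡ 4 (mod 11) is r = 5, so s ≡ 5 (mod 11).

The biconditional holds.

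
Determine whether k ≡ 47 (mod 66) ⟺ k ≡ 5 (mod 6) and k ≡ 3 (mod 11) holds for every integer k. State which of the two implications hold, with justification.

(⟹) Suppose k ≡ 47 (mod 66); write k = 66j + 47. Since 6 ∣ 66, reducing mod 6 gives k ≡ 47 ≡ 5 (mod 6); since 11 ∣ 66, reducing mod 11 gives k ≡ 47 ≡ 3 (mod 11).

(⟸) Conversely, if k ≡ 5 (mod 6) and k ≡ 3 (mod 11), then by the Chinese remainder theorem k ≡ 47 (mod 66). This is exactly k ≡ 47 (mod 66).

Both implications hold.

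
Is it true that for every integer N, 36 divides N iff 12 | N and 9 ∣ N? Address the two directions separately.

(→) If 36 ∣ N, write N = 36q. Since 36 = 3·12, N = 12·(3q), so 12 ∣ N; and since 36 = 4·9, N = 9·(4q), so 9 ∣ N.

(←) Suppose 12 ∣ N and 9 ∣ N. Any common multiple of 12 and 9 is a multiple of their lcm; here lcm(12, 9) = 12·9/gcd(12, 9) = 108/3 = 36, so 36 ∣ N.

The biconditional holds.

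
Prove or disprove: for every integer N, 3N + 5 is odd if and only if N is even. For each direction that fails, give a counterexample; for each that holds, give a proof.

Forward direction. Suppose 3N + 5 is odd. Since 3 is odd, 3N and N have the same parity, so 3N + 5 ≡ N + 5 (mod 2). As 5 is odd, 3N + 5 is odd exactly when N is even. Thus N is even.

Converse. Suppose N is even; write N = 2j. Then 3N + 5 = 3·(2j) + 5 = 2·3j + 5, which is odd.

Both directions hold; the statement is true.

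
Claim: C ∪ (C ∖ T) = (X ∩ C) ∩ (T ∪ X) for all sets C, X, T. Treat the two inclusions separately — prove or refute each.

The sets are not equal: only the reverse inclusion holds.

Forward inclusion. This inclusion fails. Take C = {1}, X = ∅, T = ∅; then 1 ∈ C ∪ (C ∖ T) but 1 ∉ (X ∩ C) ∩ (T ∪ X).

Reverse inclusion. Let x ∈ (X ∩ C) ∩ (T ∪ X). Then either x ∈ C ∩ X and x ∉ T; or x ∈ C ∩ X ∩ T. In each case x ∈ C ∪ (C ∖ T), so (X ∩ C) ∩ (T ∪ X) ⊆ C ∪ (C ∖ T).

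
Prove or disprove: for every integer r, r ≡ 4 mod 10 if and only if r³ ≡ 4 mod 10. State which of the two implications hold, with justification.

Both directions hold; the statement is true.

(⇒) Suppose r ≡ 4 mod 10. Write r = 10j + 4. Then (10j + 4)³ = 1000j³ + 1200j² + 480j + 64 = 10(100j³ + 120j² + 48j + 6) + 4, so r³ ≡ 4 (mod 10).

(⇐) For the converse, argue contrapositively. If r ≢ 4 (mod 10), then r is congruent to one of 0, 1, 2, 3, 5, 6, 7, 8, 9 modulo 10, and these give r³ ≡ 0, 1, 8, 7, 5, 6, 3, 2, 9 respectively — never 4.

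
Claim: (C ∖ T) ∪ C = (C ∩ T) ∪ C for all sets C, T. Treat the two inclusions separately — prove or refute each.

The two sets are equal.

(⟹) Let x ∈ (C ∖ T) ∪ C. Then either x ∈ C and x ∉ T; or x ∈ C ∩ T. In each case x ∈ (C ∩ T) ∪ C, so (C ∖ T) ∪ C ⊆ (C ∩ T) ∪ C.

(⟸) Let x ∈ (C ∩ T) ∪ C. Then either x ∈ C and x ∉ T; or x ∈ C ∩ T. In each case x ∈ (C ∖ T) ∪ C, so (C ∩ T) ∪ C ⊆ (C ∖ T) ∪ C.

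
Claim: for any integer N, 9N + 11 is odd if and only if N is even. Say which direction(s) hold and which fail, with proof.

The biconditional holds.

(⟹) Suppose 9N + 11 is odd. Since 9 is odd, 9N and N have the same parity, so 9N + 11 ≡ N + 11 (mod 2). As 11 is odd, 9N + 11 is odd exactly when N is even. Thus N is even.

(⟸) Conversely, suppose N is even; write N = 2j. Then 9N + 11 = 9·(2j) + 11 = 2·9j + 11, which is odd.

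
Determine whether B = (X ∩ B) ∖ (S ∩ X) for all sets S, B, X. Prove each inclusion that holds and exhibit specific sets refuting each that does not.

Forward inclusion. This inclusion fails. Take S = ∅, B = {1}, X = ∅; then 1 ∈ B but 1 ∉ (X ∩ B) ∖ (S ∩ X).

Reverse inclusion. Let x ∈ (X ∩ B) ∖ (S ∩ X). Then x ∈ B ∩ X and x ∉ S, from which x ∈ B.

(⊆) fails; (⊇) holds.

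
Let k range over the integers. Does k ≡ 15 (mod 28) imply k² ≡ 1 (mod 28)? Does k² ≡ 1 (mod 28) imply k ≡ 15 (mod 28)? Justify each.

Only the forward direction holds.

(←) This fails: take k = 1. Then 1² = 1 ≡ 1 (mod 28), yet 1 ≡ 1 (mod 28), not 15.

(→) Suppose k ≡ 15 (mod 28). Write k = 28j + 15. Then (28j + 15)² = 784j² + 840j + 225 = 28(28j² + 30j + 8) + 1, so k² ≡ 1 (mod 28).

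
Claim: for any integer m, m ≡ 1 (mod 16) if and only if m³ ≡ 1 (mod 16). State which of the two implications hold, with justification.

(→) Suppose m ≡ 1 (mod 16). Write m = 16j + 1. Then (16j + 1)³ = 4096j³ + 768j² + 48j + 1 = 16(256j³ + 48j² + 3j) + 1, so m³ ≡ 1 (mod 16).

(←) Conversely, suppose m³ ≡ 1 (mod 16). The only residue r in {0, …, 15} with r³ ≡ 1 (mod 16) is r = 1, so m ≡ 1 (mod 16).

Both directions hold.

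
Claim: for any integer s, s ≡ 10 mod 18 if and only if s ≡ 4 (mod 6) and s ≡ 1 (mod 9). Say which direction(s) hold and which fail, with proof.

Both directions hold.

(⇒) Suppose s ≡ 10 (mod 18); write s = 18j + 10. Since 6 ∣ 18, reducing mod 6 gives s ≡ 10 ≡ 4 (mod 6); since 9 ∣ 18, reducing mod 9 gives s ≡ 10 ≡ 1 (mod 9).

(⇐) Conversely, if s ≡ 4 (mod 6) and s ≡ 1 (mod 9), then by the Chinese remainder theorem s ≡ 10 (mod 18). This is exactly s ≡ 10 (mod 18).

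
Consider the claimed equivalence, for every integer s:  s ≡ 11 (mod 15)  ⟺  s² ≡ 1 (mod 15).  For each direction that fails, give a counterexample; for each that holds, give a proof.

(⇒) Suppose s ≡ 11 (mod 15). Write s = 15j + 11. Then (15j + 11)² = 225j² + 330j + 121 = 15(15j² + 22j + 8) + 1, so s² ≡ 1 (mod 15).

(⇐) This fails: take s = 1. Then 1² = 1 ≡ 1 (mod 15), yet 1 ≡ 1 (mod 15), not 11.

The forward direction holds; the converse fails.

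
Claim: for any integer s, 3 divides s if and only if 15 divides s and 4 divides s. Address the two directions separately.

(→) This fails: take s = 3. Certainly 3 ∣ 3, but 15 ∤ 3.

(←) Suppose 15 ∣ s and 4 ∣ s. Any common multiple of 15 and 4 is a multiple of their lcm; here gcd(15, 4) = 1, so lcm(15, 4) = 15·4 = 60, so 60 ∣ s. Since 3 ∣ 60, it follows that 3 ∣ s.

Only the reverse direction holds.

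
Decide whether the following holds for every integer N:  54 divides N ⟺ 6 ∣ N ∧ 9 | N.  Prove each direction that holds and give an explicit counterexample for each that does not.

(→) If 54 ∣ N, write N = 54q. Since 54 = 9·6, N = 6·(9q), so 6 ∣ N; and since 54 = 6·9, N = 9·(6q), so 9 ∣ N.

(←) This fails: take N = 18. Both 6 ∣ 18 and 9 ∣ 18, yet 18 is not a multiple of 54 (since 18 = 0·54 + 18), so 54 ∤ 18.

Only the forward direction holds.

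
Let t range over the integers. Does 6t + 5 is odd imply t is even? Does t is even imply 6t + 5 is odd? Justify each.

Only the reverse direction holds.

[⇐] Suppose t is even. Since 6 is even, 6t is even for every t, so 6t + 5 has the same parity as 5, which is odd. Hence 6t + 5 is odd.

[⇒] This fails: take t = 1. Then 6t + 5 = 11, which is odd, yet t = 1 is odd, not even.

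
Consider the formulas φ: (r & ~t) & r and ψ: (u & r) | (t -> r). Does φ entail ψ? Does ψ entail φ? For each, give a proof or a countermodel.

(⟹) Assume the antecedent. If u is true, the antecedent forces (u = T, t = F, r = T), and (u & r) | (t -> r) holds there. If u is false, the antecedent forces (u = F, t = F, r = T), and (u & r) | (t -> r) holds there. Either way (u & r) | (t -> r) holds.

(⟸) This fails. Under u = F, t = F, r = F, the left side is false but the right side is true.

(⇒) holds; (⇐) fails.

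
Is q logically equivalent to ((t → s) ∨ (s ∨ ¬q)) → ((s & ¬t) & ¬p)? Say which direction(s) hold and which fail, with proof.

Neither direction holds.

Forward direction. This fails. Under q = T, s = F, t = F, p = F, the left side is true but the right side is false.

Converse. This fails. Under q = F, s = T, t = F, p = F, the left side is false but the right side is true.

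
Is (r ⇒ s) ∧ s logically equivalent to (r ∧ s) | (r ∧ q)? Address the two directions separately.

Neither implication holds.

(⇒) This fails. Under r = F, s = T, q = F, the left side is true but the right side is false.

(⇐) This fails. Under r = T, s = F, q = T, the left side is false but the right side is true.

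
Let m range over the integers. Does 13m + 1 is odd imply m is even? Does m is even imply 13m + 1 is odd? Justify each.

Both directions hold; the statement is true.

(→) Suppose 13m + 1 is odd. Since 13 is odd, 13m and m have the same parity, so 13m + 1 ≡ m + 1 (mod 2). As 1 is odd, 13m + 1 is odd exactly when m is even. Thus m is even.

(←) Conversely, suppose m is even; write m = 2j. Then 13m + 1 = 13·(2j) + 1 = 2·13j + 1, which is odd.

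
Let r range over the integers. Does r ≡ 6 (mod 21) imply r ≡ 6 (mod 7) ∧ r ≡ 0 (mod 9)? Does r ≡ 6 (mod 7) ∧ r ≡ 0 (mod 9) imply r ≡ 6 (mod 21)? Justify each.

(⟹) This fails: r = 48 gives 48 ≡ 6 (mod 21) but 48 ≡ 3 (mod 9), so the conjunction on the right does not hold.

(⟸) Conversely, if r ≡ 6 (mod 7) and r ≡ 0 (mod 9), then by the Chinese remainder theorem r ≡ 27 (mod 63). Since 27 ≡ 6 (mod 21) and 21 ∣ 63, we get r ≡ 6 (mod 21).

(⇒) fails; (⇐) holds.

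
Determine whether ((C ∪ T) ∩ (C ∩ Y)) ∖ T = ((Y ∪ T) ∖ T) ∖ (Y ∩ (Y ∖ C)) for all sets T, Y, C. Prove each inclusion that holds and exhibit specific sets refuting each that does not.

Forward inclusion. Let x ∈ ((C ∪ T) ∩ (C ∩ Y)) ∖ T. Then x ∈ Y ∩ C and x ∉ T, from which x ∈ ((Y ∪ T) ∖ T) ∖ (Y ∩ (Y ∖ C)).

Reverse inclusion. Let x ∈ ((Y ∪ T) ∖ T) ∖ (Y ∩ (Y ∖ C)). Then x ∈ Y ∩ C and x ∉ T, from which x ∈ ((C ∪ T) ∩ (C ∩ Y)) ∖ T.

The two sets are equal.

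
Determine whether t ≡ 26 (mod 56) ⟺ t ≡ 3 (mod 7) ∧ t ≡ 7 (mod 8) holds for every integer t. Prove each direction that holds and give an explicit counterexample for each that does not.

Neither direction holds.

(⟹) This fails: t = 26 gives 26 ≡ 26 (mod 56) but 26 ≡ 5 (mod 7), so the conjunction on the right does not hold.

(⟸) This fails: t = 31 satisfies both congruences on the right (31 ≡ 3 mod 7 and 31 ≡ 7 mod 8) yet 31 ≡ 31 (mod 56), not 26.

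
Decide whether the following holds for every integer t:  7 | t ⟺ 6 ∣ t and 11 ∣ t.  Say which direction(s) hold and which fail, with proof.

Forward direction. This fails: take t = 7. Certainly 7 ∣ 7, but 6 ∤ 7.

Converse. This fails: take t = 66. Both 6 ∣ 66 and 11 ∣ 66, yet 66 is not a multiple of 7 (since 66 = 9·7 + 3), so 7 ∤ 66.

Both directions fail.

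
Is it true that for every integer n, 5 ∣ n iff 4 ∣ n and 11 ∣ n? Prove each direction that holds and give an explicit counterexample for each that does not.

(→) This fails: take n = 5. Certainly 5 ∣ 5, but 4 ∤ 5.

(←) This fails: take n = 44. Both 4 ∣ 44 and 11 ∣ 44, yet 44 is not a multiple of 5 (since 44 = 8·5 + 4), so 5 ∤ 44.

Neither implication holds.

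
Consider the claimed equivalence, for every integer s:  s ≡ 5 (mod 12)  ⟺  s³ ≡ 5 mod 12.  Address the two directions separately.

Both implications hold.

[⇐] For the converse, argue contrapositively. If s ≢ 5 (mod 12), then s is congruent to one of 0, 1, 2, 3, 4, 6, 7, 8, 9, 10, 11 modulo 12, and these give s³ ≡ 0, 1, 8, 3, 4, 0, 7, 8, 9, 4, 11 respectively — never 5.

[⇒] Suppose s ≡ 5 (mod 12). Write s = 12j + 5. Then (12j + 5)³ = 1728j³ + 2160j² + 900j + 125 = 12(144j³ + 180j² + 75j + 10) + 5, so s³ ≡ 5 (mod 12).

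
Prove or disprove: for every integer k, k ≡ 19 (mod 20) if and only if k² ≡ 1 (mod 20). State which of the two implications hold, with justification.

[⇒] Suppose k ≡ 19 (mod 20). Write k = 20j + 19. Then (20j + 19)² = 400j² + 760j + 361 = 20(20j² + 38j + 18) + 1, so k² ≡ 1 (mod 20).

[⇐] This fails: take k = 1. Then 1² = 1 ≡ 1 (mod 20), yet 1 ≡ 1 (mod 20), not 19.

Not equivalent: only (⇒) holds.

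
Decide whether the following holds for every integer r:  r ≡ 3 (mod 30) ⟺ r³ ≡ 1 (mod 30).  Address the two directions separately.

Neither implication holds.

(→) This fails: take r = 3. Then 3 ≡ 3 (mod 30), but 3³ = 27 ≡ 27 (mod 30), not 1.

(←) This fails: take r = 1. Then 1³ = 1 ≡ 1 (mod 30), yet 1 ≡ 1 (mod 30), not 3.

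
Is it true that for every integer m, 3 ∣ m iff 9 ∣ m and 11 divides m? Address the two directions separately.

Not equivalent: only (⇐) holds.

(⟹) This fails: take m = 3. Certainly 3 ∣ 3, but 9 ∤ 3.

(⟸) Suppose 9 ∣ m and 11 ∣ m. Any common multiple of 9 and 11 is a multiple of their lcm; here gcd(9, 11) = 1, so lcm(9, 11) = 9·11 = 99, so 99 ∣ m. Since 3 ∣ 99, it follows that 3 ∣ m.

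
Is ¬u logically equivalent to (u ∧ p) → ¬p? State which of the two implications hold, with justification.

Only the forward direction holds.

Forward direction. Assume the antecedent. If p is true, the antecedent forces (p = T, u = F), and (u ∧ p) → ¬p holds there. If p is false, (u ∧ p) → ¬p reduces to true regardless of the other variables. Either way (u ∧ p) → ¬p holds.

Converse. This fails. Under p = F, u = T, the left side is false but the right side is true.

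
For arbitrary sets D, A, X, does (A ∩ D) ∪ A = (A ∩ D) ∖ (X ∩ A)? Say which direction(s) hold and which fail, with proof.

(⟸) Let x ∈ (A ∩ D) ∖ (X ∩ A). Then x ∈ D ∩ A and x ∉ X, from which x ∈ (A ∩ D) ∪ A.

(⟹) This inclusion fails. Take D = ∅, A = {1}, X = ∅; then 1 ∈ (A ∩ D) ∪ A but 1 ∉ (A ∩ D) ∖ (X ∩ A).

The sets are not equal: only the reverse inclusion holds.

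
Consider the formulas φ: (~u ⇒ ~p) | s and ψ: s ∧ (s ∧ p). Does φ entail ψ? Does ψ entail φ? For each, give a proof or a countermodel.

Only the converse holds.

(⟹) This fails. Under p = F, s = F, u = F, the left side is true but the right side is false.

(⟸) Assume the antecedent. If p is true, the antecedent forces (p = T, s = T, u = F) or (p = T, s = T, u = T), and (~u ⇒ ~p) | s holds there. If p is false, the antecedent cannot hold. Either way (~u ⇒ ~p) | s holds.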